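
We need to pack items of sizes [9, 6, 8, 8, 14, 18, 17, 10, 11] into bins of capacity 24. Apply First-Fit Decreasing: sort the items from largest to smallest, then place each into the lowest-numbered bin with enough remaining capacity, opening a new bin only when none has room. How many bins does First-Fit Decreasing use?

Sorted descending: 18, 17, 14, 11, 10, 9, 8, 8, 6.
Put 18 in bin 1; 6 remain.
Put 17 in bin 2; 7 remain.
Put 14 in bin 3; 10 remain.
Put 11 in bin 4; 13 remain.
Put 10 in bin 3; 0 remain.
Put 9 in bin 4; 4 remain.
Put 8 in bin 5; 16 remain.
Put 8 in bin 5; 8 remain.
Put 6 in bin 1; 0 remain.

5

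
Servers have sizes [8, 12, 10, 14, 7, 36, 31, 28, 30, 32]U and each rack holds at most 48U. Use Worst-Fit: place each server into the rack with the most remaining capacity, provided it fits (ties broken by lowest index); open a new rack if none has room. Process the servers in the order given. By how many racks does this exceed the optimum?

1

Worst-Fit: [8,12,10,14] [7,36] [31] [28] [30] [32] → 6 racks.
Total size 208U; any packing needs at least ⌈208/48⌉ = 5 racks.
An optimal packing achieves that bound: [36,12] [32,14] [31,10,7] [30,8] [28] → 5 racks.
Excess: 6 − 5 = 1.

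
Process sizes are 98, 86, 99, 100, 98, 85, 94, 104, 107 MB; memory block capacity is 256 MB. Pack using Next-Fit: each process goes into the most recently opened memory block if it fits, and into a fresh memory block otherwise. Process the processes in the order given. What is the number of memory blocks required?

98 MB → memory block 1 (remaining 158 MB)
86 MB → memory block 1 (remaining 72 MB)
99 MB → memory block 2 (remaining 157 MB)
100 MB → memory block 2 (remaining 57 MB)
98 MB → memory block 3 (remaining 158 MB)
85 MB → memory block 3 (remaining 73 MB)
94 MB → memory block 4 (remaining 162 MB)
104 MB → memory block 4 (remaining 58 MB)
107 MB → memory block 5 (remaining 149 MB)

5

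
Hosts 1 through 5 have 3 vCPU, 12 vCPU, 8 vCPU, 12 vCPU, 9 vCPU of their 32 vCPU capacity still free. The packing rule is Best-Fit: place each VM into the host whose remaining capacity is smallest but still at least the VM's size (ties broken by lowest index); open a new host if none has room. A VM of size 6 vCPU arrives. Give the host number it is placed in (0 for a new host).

Hosts with room: host 2 (12 vCPU), host 3 (8 vCPU), host 4 (12 vCPU), host 5 (9 vCPU).
Tightest fit is host 3 with 8 vCPU free.

3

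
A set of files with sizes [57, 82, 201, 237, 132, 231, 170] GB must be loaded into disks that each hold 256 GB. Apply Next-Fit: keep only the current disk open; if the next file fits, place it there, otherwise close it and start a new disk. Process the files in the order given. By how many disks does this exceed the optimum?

Next-Fit: [57,82] [201] [237] [132] [231] [170] → 6 disks.
Total size 1110 GB; any packing needs at least ⌈1110/256⌉ = 5 disks.
An optimal packing achieves that bound: [237] [231] [201] [170,82] [132,57] → 5 disks.
Excess: 6 − 5 = 1.

1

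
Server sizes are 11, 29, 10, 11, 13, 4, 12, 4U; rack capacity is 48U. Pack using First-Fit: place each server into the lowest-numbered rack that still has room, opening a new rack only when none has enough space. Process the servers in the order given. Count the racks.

2

11U → rack 1 (remaining 37U)
29U → rack 1 (remaining 8U)
10U → rack 2 (remaining 38U)
11U → rack 2 (remaining 27U)
13U → rack 2 (remaining 14U)
4U → rack 1 (remaining 4U)
12U → rack 2 (remaining 2U)
4U → rack 1 (remaining 0U)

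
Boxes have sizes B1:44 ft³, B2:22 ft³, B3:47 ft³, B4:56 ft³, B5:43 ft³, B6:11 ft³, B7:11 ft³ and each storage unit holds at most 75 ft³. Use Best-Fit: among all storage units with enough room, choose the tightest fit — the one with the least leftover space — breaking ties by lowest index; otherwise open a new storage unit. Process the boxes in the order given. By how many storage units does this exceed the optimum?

0

Best-Fit: [44,22] [47,11] [56,11] [43] → 4 storage units.
Total size 234 ft³; any packing needs at least ⌈234/75⌉ = 4 storage units.
So 4 is already optimal.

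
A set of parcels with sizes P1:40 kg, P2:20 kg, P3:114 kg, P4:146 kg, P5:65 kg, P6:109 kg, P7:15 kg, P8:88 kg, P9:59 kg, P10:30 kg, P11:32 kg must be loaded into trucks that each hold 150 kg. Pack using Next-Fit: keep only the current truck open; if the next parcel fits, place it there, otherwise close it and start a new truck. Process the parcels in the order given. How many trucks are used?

7

truck 1: place P1 (40 kg), 110 kg left
truck 1: place P2 (20 kg), 90 kg left
truck 2: place P3 (114 kg), 36 kg left
truck 3: place P4 (146 kg), 4 kg left
truck 4: place P5 (65 kg), 85 kg left
truck 5: place P6 (109 kg), 41 kg left
truck 5: place P7 (15 kg), 26 kg left
truck 6: place P8 (88 kg), 62 kg left
truck 6: place P9 (59 kg), 3 kg left
truck 7: place P10 (30 kg), 120 kg left
truck 7: place P11 (32 kg), 88 kg left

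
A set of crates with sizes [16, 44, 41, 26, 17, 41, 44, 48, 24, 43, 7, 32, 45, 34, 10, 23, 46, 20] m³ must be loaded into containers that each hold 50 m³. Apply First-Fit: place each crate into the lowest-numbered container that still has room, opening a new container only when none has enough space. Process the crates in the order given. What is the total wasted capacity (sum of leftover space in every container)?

89

16 m³ → container 1 (remaining 34 m³)
44 m³ → container 2 (remaining 6 m³)
41 m³ → container 3 (remaining 9 m³)
26 m³ → container 1 (remaining 8 m³)
17 m³ → container 4 (remaining 33 m³)
41 m³ → container 5 (remaining 9 m³)
44 m³ → container 6 (remaining 6 m³)
48 m³ → container 7 (remaining 2 m³)
24 m³ → container 4 (remaining 9 m³)
43 m³ → container 8 (remaining 7 m³)
7 m³ → container 1 (remaining 1 m³)
32 m³ → container 9 (remaining 18 m³)
45 m³ → container 10 (remaining 5 m³)
34 m³ → container 11 (remaining 16 m³)
10 m³ → container 9 (remaining 8 m³)
23 m³ → container 12 (remaining 27 m³)
46 m³ → container 13 (remaining 4 m³)
20 m³ → container 12 (remaining 7 m³)
13 containers × 50 m³ = 650 m³; used 561 m³; unused 89 m³.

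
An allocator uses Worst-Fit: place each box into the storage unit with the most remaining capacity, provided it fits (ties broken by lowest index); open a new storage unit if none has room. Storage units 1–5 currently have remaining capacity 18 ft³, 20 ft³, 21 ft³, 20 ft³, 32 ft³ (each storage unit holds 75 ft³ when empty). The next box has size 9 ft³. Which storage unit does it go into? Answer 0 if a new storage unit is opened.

5

Storage units with room: storage unit 1 (18 ft³), storage unit 2 (20 ft³), storage unit 3 (21 ft³), storage unit 4 (20 ft³), storage unit 5 (32 ft³).
Most room is storage unit 5 with 32 ft³ free.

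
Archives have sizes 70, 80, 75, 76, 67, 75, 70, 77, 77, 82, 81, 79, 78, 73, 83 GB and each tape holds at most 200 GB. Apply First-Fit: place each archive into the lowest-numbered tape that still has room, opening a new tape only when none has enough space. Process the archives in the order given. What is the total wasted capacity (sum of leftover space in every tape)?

tape 1: place 70 GB, 130 GB left
tape 1: place 80 GB, 50 GB left
tape 2: place 75 GB, 125 GB left
tape 2: place 76 GB, 49 GB left
tape 3: place 67 GB, 133 GB left
tape 3: place 75 GB, 58 GB left
tape 4: place 70 GB, 130 GB left
tape 4: place 77 GB, 53 GB left
tape 5: place 77 GB, 123 GB left
tape 5: place 82 GB, 41 GB left
tape 6: place 81 GB, 119 GB left
tape 6: place 79 GB, 40 GB left
tape 7: place 78 GB, 122 GB left
tape 7: place 73 GB, 49 GB left
tape 8: place 83 GB, 117 GB left
8 tapes × 200 GB = 1600 GB; used 1143 GB; unused 457 GB.

457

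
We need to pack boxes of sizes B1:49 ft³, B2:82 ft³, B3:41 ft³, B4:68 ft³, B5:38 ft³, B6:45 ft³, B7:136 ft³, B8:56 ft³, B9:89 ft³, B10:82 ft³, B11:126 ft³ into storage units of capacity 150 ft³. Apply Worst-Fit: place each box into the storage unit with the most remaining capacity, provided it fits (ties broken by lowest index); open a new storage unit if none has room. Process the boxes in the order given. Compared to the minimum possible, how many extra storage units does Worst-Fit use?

Worst-Fit: [49,82] [41,68,38] [45,56] [136] [89] [82] [126] → 7 storage units.
Total size 812 ft³; any packing needs at least ⌈812/150⌉ = 6 storage units.
An optimal packing achieves that bound: [136] [126] [89,56] [82,68] [82,49] [45,41,38] → 6 storage units.
Excess: 7 − 6 = 1.

1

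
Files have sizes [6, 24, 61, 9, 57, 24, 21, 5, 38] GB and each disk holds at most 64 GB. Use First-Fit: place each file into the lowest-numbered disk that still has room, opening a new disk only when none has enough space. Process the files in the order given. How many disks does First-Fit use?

6 GB → disk 1 (remaining 58 GB)
24 GB → disk 1 (remaining 34 GB)
61 GB → disk 2 (remaining 3 GB)
9 GB → disk 1 (remaining 25 GB)
57 GB → disk 3 (remaining 7 GB)
24 GB → disk 1 (remaining 1 GB)
21 GB → disk 4 (remaining 43 GB)
5 GB → disk 3 (remaining 2 GB)
38 GB → disk 4 (remaining 5 GB)

4 disks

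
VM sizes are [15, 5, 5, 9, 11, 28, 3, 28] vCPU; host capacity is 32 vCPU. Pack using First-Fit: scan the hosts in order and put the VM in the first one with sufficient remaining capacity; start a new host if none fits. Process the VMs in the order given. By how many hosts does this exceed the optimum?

0

First-Fit: [15,5,5,3] [9,11] [28] [28] → 4 hosts.
Total size 104 vCPU; any packing needs at least ⌈104/32⌉ = 4 hosts.
So 4 is already optimal.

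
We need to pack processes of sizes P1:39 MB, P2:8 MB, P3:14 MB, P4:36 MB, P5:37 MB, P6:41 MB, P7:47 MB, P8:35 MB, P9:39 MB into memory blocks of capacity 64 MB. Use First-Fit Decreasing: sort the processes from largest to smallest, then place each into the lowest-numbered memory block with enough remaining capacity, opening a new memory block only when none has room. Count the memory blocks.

Sorted descending: 47, 41, 39, 39, 37, 36, 35, 14, 8.
47 MB → memory block 1 (remaining 17 MB)
41 MB → memory block 2 (remaining 23 MB)
39 MB → memory block 3 (remaining 25 MB)
39 MB → memory block 4 (remaining 25 MB)
37 MB → memory block 5 (remaining 27 MB)
36 MB → memory block 6 (remaining 28 MB)
35 MB → memory block 7 (remaining 29 MB)
14 MB → memory block 1 (remaining 3 MB)
8 MB → memory block 2 (remaining 15 MB)
Final memory blocks: [47,14] [41,8] [39] [39] [37] [36] [35].

7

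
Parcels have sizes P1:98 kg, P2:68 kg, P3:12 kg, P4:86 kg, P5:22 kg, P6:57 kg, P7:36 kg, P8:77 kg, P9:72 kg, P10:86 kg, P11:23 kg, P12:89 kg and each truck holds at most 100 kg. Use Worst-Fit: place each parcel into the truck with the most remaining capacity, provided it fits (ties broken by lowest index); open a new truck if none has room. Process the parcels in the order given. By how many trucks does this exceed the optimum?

Worst-Fit: [98] [68,12] [86] [22,57] [36,23] [77] [72] [86] [89] → 9 trucks.
Total size 726 kg; any packing needs at least ⌈726/100⌉ = 8 trucks.
An optimal packing achieves that bound: [98] [89] [86,12] [86] [77,23] [72,22] [68] [57,36] → 8 trucks.
Excess: 9 − 8 = 1.

1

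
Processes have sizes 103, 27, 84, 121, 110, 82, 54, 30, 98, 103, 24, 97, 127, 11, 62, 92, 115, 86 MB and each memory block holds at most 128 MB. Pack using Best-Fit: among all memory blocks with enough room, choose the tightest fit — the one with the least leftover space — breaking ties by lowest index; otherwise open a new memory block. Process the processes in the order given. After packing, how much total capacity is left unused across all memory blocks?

memory block 1: place 103 MB, 25 MB left
memory block 2: place 27 MB, 101 MB left
memory block 2: place 84 MB, 17 MB left
memory block 3: place 121 MB, 7 MB left
memory block 4: place 110 MB, 18 MB left
memory block 5: place 82 MB, 46 MB left
memory block 6: place 54 MB, 74 MB left
memory block 5: place 30 MB, 16 MB left
memory block 7: place 98 MB, 30 MB left
memory block 8: place 103 MB, 25 MB left
memory block 1: place 24 MB, 1 MB left
memory block 9: place 97 MB, 31 MB left
memory block 10: place 127 MB, 1 MB left
memory block 5: place 11 MB, 5 MB left
memory block 6: place 62 MB, 12 MB left
memory block 11: place 92 MB, 36 MB left
memory block 12: place 115 MB, 13 MB left
memory block 13: place 86 MB, 42 MB left
13 memory blocks × 128 MB = 1664 MB; used 1426 MB; unused 238 MB.

238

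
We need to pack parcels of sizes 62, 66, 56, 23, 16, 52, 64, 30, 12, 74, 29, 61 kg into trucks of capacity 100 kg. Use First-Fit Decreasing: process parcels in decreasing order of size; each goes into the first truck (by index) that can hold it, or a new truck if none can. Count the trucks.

7 trucks

Sorted descending: 74, 66, 64, 62, 61, 56, 52, 30, 29, 23, 16, 12.
truck 1: place 74 kg, 26 kg left
truck 2: place 66 kg, 34 kg left
truck 3: place 64 kg, 36 kg left
truck 4: place 62 kg, 38 kg left
truck 5: place 61 kg, 39 kg left
truck 6: place 56 kg, 44 kg left
truck 7: place 52 kg, 48 kg left
truck 2: place 30 kg, 4 kg left
truck 3: place 29 kg, 7 kg left
truck 1: place 23 kg, 3 kg left
truck 4: place 16 kg, 22 kg left
truck 4: place 12 kg, 10 kg left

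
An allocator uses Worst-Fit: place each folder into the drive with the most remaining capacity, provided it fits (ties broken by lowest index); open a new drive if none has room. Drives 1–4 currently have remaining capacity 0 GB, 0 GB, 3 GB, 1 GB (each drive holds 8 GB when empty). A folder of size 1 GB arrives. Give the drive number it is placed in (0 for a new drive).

3

Drives with room: drive 3 (3 GB), drive 4 (1 GB).
Most room is drive 3 with 3 GB free.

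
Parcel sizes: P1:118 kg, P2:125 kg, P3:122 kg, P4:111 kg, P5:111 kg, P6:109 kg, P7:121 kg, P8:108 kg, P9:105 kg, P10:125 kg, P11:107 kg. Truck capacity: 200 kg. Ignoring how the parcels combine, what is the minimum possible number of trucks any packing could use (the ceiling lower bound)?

Total size = 118 + 125 + 122 + 111 + 111 + 109 + 121 + 108 + 105 + 125 + 107 = 1262 kg.
⌈1262 / 200⌉ = 7.

7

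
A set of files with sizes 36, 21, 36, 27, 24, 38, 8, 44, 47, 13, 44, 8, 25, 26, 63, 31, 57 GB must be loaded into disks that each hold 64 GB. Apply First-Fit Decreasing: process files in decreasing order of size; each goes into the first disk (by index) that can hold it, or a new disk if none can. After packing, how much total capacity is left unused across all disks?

92

Sorted descending: 63, 57, 47, 44, 44, 38, 36, 36, 31, 27, 26, 25, 24, 21, 13, 8, 8.
Put 63 GB in disk 1; 1 GB remain.
Put 57 GB in disk 2; 7 GB remain.
Put 47 GB in disk 3; 17 GB remain.
Put 44 GB in disk 4; 20 GB remain.
Put 44 GB in disk 5; 20 GB remain.
Put 38 GB in disk 6; 26 GB remain.
Put 36 GB in disk 7; 28 GB remain.
Put 36 GB in disk 8; 28 GB remain.
Put 31 GB in disk 9; 33 GB remain.
Put 27 GB in disk 7; 1 GB remain.
Put 26 GB in disk 6; 0 GB remain.
Put 25 GB in disk 8; 3 GB remain.
Put 24 GB in disk 9; 9 GB remain.
Put 21 GB in disk 10; 43 GB remain.
Put 13 GB in disk 3; 4 GB remain.
Put 8 GB in disk 4; 12 GB remain.
Put 8 GB in disk 4; 4 GB remain.
10 disks × 64 GB = 640 GB; used 548 GB; unused 92 GB.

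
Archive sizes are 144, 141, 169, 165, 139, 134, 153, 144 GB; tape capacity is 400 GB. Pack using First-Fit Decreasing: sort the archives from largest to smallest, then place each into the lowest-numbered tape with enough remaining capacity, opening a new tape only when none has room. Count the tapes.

4 tapes

Sorted descending: 169, 165, 153, 144, 144, 141, 139, 134.
tape 1: place 169 GB, 231 GB left
tape 1: place 165 GB, 66 GB left
tape 2: place 153 GB, 247 GB left
tape 2: place 144 GB, 103 GB left
tape 3: place 144 GB, 256 GB left
tape 3: place 141 GB, 115 GB left
tape 4: place 139 GB, 261 GB left
tape 4: place 134 GB, 127 GB left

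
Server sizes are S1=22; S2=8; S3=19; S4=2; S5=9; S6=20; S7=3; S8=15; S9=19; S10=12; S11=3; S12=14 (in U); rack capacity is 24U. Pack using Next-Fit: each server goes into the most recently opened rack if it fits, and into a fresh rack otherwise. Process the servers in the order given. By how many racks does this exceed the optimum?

Next-Fit: [22] [8] [19,2] [9] [20,3] [15] [19] [12,3] [14] → 9 racks.
Total size 146U; any packing needs at least ⌈146/24⌉ = 7 racks.
An optimal packing achieves that bound: [22,2] [20,3] [19,3] [19] [15,9] [14,8] [12] → 7 racks.
Excess: 9 − 7 = 2.

2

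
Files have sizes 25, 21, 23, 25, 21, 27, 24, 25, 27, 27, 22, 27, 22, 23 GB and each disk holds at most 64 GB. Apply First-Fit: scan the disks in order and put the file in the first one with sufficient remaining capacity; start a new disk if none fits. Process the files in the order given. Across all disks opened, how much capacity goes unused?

disk 1: place 25 GB, 39 GB left
disk 1: place 21 GB, 18 GB left
disk 2: place 23 GB, 41 GB left
disk 2: place 25 GB, 16 GB left
disk 3: place 21 GB, 43 GB left
disk 3: place 27 GB, 16 GB left
disk 4: place 24 GB, 40 GB left
disk 4: place 25 GB, 15 GB left
disk 5: place 27 GB, 37 GB left
disk 5: place 27 GB, 10 GB left
disk 6: place 22 GB, 42 GB left
disk 6: place 27 GB, 15 GB left
disk 7: place 22 GB, 42 GB left
disk 7: place 23 GB, 19 GB left
7 disks × 64 GB = 448 GB; used 339 GB; unused 109 GB.

109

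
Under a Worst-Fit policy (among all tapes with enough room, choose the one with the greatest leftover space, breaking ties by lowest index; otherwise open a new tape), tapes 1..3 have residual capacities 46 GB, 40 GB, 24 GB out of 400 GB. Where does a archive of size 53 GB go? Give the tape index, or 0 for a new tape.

0

No tape has ≥ 53 GB free, so a new tape is opened.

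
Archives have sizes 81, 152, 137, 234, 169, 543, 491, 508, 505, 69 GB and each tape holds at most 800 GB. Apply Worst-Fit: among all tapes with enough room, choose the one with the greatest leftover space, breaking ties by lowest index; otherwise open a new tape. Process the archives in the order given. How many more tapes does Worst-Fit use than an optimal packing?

Worst-Fit: [81,152,137,234,169] [543] [491,69] [508] [505] → 5 tapes.
Total size 2889 GB; any packing needs at least ⌈2889/800⌉ = 4 tapes.
An optimal packing achieves that bound: [543,234] [508,169,81] [505,152,137] [491,69] → 4 tapes.
Excess: 5 − 4 = 1.

1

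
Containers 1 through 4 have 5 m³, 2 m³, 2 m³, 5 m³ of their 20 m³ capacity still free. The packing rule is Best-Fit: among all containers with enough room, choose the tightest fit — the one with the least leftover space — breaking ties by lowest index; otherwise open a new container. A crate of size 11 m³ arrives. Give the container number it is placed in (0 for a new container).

0

No container has ≥ 11 m³ free, so a new container is opened.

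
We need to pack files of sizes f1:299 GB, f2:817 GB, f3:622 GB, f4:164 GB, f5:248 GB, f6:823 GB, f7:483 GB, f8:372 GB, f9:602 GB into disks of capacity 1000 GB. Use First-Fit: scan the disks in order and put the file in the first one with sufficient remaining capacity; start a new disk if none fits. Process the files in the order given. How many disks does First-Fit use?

5

f1 (299 GB) → disk 1 (remaining 701 GB)
f2 (817 GB) → disk 2 (remaining 183 GB)
f3 (622 GB) → disk 1 (remaining 79 GB)
f4 (164 GB) → disk 2 (remaining 19 GB)
f5 (248 GB) → disk 3 (remaining 752 GB)
f6 (823 GB) → disk 4 (remaining 177 GB)
f7 (483 GB) → disk 3 (remaining 269 GB)
f8 (372 GB) → disk 5 (remaining 628 GB)
f9 (602 GB) → disk 5 (remaining 26 GB)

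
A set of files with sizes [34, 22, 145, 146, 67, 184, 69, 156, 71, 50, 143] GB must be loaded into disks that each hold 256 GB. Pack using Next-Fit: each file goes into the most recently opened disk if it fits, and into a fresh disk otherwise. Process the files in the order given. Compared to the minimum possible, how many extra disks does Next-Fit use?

Next-Fit: [34,22,145] [146,67] [184,69] [156,71] [50,143] → 5 disks.
Total size 1087 GB; any packing needs at least ⌈1087/256⌉ = 5 disks.
So 5 is already optimal.

0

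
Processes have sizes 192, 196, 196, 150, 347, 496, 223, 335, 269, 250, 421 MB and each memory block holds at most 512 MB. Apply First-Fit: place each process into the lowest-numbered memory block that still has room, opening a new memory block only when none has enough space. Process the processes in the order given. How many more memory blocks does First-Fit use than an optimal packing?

1

First-Fit: [192,196] [196,150] [347] [496] [223,269] [335] [250] [421] → 8 memory blocks.
Total size 3075 MB; any packing needs at least ⌈3075/512⌉ = 7 memory blocks.
An optimal packing achieves that bound: [496] [421] [347,150] [335] [269,223] [250,196] [196,192] → 7 memory blocks.
Excess: 8 − 7 = 1.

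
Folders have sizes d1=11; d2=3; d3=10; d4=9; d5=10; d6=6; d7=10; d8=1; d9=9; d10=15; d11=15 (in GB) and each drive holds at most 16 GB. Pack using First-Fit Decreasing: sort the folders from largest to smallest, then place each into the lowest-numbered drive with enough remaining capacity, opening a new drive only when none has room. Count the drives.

8

Sorted descending: 15, 15, 11, 10, 10, 10, 9, 9, 6, 3, 1.
15 GB → drive 1 (remaining 1 GB)
15 GB → drive 2 (remaining 1 GB)
11 GB → drive 3 (remaining 5 GB)
10 GB → drive 4 (remaining 6 GB)
10 GB → drive 5 (remaining 6 GB)
10 GB → drive 6 (remaining 6 GB)
9 GB → drive 7 (remaining 7 GB)
9 GB → drive 8 (remaining 7 GB)
6 GB → drive 4 (remaining 0 GB)
3 GB → drive 3 (remaining 2 GB)
1 GB → drive 1 (remaining 0 GB)
Final drives: [15,1] [15] [11,3] [10,6] [10] [10] [9] [9].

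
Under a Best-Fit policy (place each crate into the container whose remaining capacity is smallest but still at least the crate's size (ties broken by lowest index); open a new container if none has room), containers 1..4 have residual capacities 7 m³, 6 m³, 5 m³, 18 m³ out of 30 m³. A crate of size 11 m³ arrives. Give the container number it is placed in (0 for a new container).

Containers with room: container 4 (18 m³).
Tightest fit is container 4 with 18 m³ free.

4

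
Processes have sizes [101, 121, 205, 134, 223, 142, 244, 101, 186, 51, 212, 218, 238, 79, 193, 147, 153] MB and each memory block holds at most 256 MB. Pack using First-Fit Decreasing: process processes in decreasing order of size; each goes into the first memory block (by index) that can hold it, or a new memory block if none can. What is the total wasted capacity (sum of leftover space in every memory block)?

Sorted descending: 244, 238, 223, 218, 212, 205, 193, 186, 153, 147, 142, 134, 121, 101, 101, 79, 51.
Put 244 MB in memory block 1; 12 MB remain.
Put 238 MB in memory block 2; 18 MB remain.
Put 223 MB in memory block 3; 33 MB remain.
Put 218 MB in memory block 4; 38 MB remain.
Put 212 MB in memory block 5; 44 MB remain.
Put 205 MB in memory block 6; 51 MB remain.
Put 193 MB in memory block 7; 63 MB remain.
Put 186 MB in memory block 8; 70 MB remain.
Put 153 MB in memory block 9; 103 MB remain.
Put 147 MB in memory block 10; 109 MB remain.
Put 142 MB in memory block 11; 114 MB remain.
Put 134 MB in memory block 12; 122 MB remain.
Put 121 MB in memory block 12; 1 MB remain.
Put 101 MB in memory block 9; 2 MB remain.
Put 101 MB in memory block 10; 8 MB remain.
Put 79 MB in memory block 11; 35 MB remain.
Put 51 MB in memory block 6; 0 MB remain.
12 memory blocks × 256 MB = 3072 MB; used 2748 MB; unused 324 MB.

324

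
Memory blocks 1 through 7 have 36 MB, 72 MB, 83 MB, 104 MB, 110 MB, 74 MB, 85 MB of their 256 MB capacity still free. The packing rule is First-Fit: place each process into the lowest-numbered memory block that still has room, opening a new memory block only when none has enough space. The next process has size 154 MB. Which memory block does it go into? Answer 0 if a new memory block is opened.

0

No memory block has ≥ 154 MB free, so a new memory block is opened.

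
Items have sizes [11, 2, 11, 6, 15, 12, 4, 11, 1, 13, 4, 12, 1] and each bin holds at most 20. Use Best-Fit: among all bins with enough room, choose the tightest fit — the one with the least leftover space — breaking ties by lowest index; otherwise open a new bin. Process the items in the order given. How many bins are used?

7 bins

Put 11 in bin 1; 9 remain.
Put 2 in bin 1; 7 remain.
Put 11 in bin 2; 9 remain.
Put 6 in bin 1; 1 remain.
Put 15 in bin 3; 5 remain.
Put 12 in bin 4; 8 remain.
Put 4 in bin 3; 1 remain.
Put 11 in bin 5; 9 remain.
Put 1 in bin 1; 0 remain.
Put 13 in bin 6; 7 remain.
Put 4 in bin 6; 3 remain.
Put 12 in bin 7; 8 remain.
Put 1 in bin 3; 0 remain.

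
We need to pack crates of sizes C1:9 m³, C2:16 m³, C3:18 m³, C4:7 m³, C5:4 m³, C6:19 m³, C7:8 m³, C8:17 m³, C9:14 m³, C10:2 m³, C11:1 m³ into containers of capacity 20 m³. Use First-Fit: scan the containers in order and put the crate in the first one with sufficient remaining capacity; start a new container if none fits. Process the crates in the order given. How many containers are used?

7 containers

C1 (9 m³) → container 1 (remaining 11 m³)
C2 (16 m³) → container 2 (remaining 4 m³)
C3 (18 m³) → container 3 (remaining 2 m³)
C4 (7 m³) → container 1 (remaining 4 m³)
C5 (4 m³) → container 1 (remaining 0 m³)
C6 (19 m³) → container 4 (remaining 1 m³)
C7 (8 m³) → container 5 (remaining 12 m³)
C8 (17 m³) → container 6 (remaining 3 m³)
C9 (14 m³) → container 7 (remaining 6 m³)
C10 (2 m³) → container 2 (remaining 2 m³)
C11 (1 m³) → container 2 (remaining 1 m³)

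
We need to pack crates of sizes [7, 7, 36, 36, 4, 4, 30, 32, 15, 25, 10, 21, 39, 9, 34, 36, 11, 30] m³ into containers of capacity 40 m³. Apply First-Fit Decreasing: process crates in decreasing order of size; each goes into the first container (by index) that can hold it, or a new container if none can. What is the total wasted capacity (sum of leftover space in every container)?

14

Sorted descending: 39, 36, 36, 36, 34, 32, 30, 30, 25, 21, 15, 11, 10, 9, 7, 7, 4, 4.
Put 39 m³ in container 1; 1 m³ remain.
Put 36 m³ in container 2; 4 m³ remain.
Put 36 m³ in container 3; 4 m³ remain.
Put 36 m³ in container 4; 4 m³ remain.
Put 34 m³ in container 5; 6 m³ remain.
Put 32 m³ in container 6; 8 m³ remain.
Put 30 m³ in container 7; 10 m³ remain.
Put 30 m³ in container 8; 10 m³ remain.
Put 25 m³ in container 9; 15 m³ remain.
Put 21 m³ in container 10; 19 m³ remain.
Put 15 m³ in container 9; 0 m³ remain.
Put 11 m³ in container 10; 8 m³ remain.
Put 10 m³ in container 7; 0 m³ remain.
Put 9 m³ in container 8; 1 m³ remain.
Put 7 m³ in container 6; 1 m³ remain.
Put 7 m³ in container 10; 1 m³ remain.
Put 4 m³ in container 2; 0 m³ remain.
Put 4 m³ in container 3; 0 m³ remain.
10 containers × 40 m³ = 400 m³; used 386 m³; unused 14 m³.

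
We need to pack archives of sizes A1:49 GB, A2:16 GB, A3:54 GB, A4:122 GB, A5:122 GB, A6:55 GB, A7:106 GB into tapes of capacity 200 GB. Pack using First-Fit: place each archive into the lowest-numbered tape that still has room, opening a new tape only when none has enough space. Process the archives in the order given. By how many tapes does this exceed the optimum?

First-Fit: [49,16,54,55] [122] [122] [106] → 4 tapes.
Total size 524 GB; any packing needs at least ⌈524/200⌉ = 3 tapes.
An optimal packing achieves that bound: [122,55,16] [122,54] [106,49] → 3 tapes.
Excess: 4 − 3 = 1.

1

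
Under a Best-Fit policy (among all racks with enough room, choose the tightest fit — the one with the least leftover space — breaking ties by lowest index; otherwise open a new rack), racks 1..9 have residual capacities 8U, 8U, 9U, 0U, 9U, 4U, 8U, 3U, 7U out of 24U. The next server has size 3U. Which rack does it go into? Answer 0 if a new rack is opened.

8

Racks with room: rack 1 (8U), rack 2 (8U), rack 3 (9U), rack 5 (9U), rack 6 (4U), rack 7 (8U), rack 8 (3U), rack 9 (7U).
Tightest fit is rack 8 with 3U free.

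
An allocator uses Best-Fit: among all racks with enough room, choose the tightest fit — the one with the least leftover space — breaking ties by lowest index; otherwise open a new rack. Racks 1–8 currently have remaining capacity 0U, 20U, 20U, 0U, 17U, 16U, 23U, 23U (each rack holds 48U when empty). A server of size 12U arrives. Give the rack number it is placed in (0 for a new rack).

6

Racks with room: rack 2 (20U), rack 3 (20U), rack 5 (17U), rack 6 (16U), rack 7 (23U), rack 8 (23U).
Tightest fit is rack 6 with 16U free.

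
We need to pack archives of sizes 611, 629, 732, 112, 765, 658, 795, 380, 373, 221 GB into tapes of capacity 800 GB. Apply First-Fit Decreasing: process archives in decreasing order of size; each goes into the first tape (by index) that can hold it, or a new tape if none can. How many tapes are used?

8 tapes

Sorted descending: 795, 765, 732, 658, 629, 611, 380, 373, 221, 112.
Put 795 GB in tape 1; 5 GB remain.
Put 765 GB in tape 2; 35 GB remain.
Put 732 GB in tape 3; 68 GB remain.
Put 658 GB in tape 4; 142 GB remain.
Put 629 GB in tape 5; 171 GB remain.
Put 611 GB in tape 6; 189 GB remain.
Put 380 GB in tape 7; 420 GB remain.
Put 373 GB in tape 7; 47 GB remain.
Put 221 GB in tape 8; 579 GB remain.
Put 112 GB in tape 4; 30 GB remain.
Final tapes: [795] [765] [732] [658,112] [629] [611] [380,373] [221].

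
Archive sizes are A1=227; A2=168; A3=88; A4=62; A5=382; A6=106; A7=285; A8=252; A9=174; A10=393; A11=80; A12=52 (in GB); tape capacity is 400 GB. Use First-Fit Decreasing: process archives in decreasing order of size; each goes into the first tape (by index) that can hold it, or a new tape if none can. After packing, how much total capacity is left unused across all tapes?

Sorted descending: 393, 382, 285, 252, 227, 174, 168, 106, 88, 80, 62, 52.
tape 1: place 393 GB, 7 GB left
tape 2: place 382 GB, 18 GB left
tape 3: place 285 GB, 115 GB left
tape 4: place 252 GB, 148 GB left
tape 5: place 227 GB, 173 GB left
tape 6: place 174 GB, 226 GB left
tape 5: place 168 GB, 5 GB left
tape 3: place 106 GB, 9 GB left
tape 4: place 88 GB, 60 GB left
tape 6: place 80 GB, 146 GB left
tape 6: place 62 GB, 84 GB left
tape 4: place 52 GB, 8 GB left
6 tapes × 400 GB = 2400 GB; used 2269 GB; unused 131 GB.

131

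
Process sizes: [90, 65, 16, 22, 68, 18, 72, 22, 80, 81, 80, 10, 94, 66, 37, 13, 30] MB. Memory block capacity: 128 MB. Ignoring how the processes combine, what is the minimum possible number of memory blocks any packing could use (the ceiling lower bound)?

7

Total size = 90 + 65 + 16 + 22 + 68 + 18 + 72 + 22 + 80 + 81 + 80 + 10 + 94 + 66 + 37 + 13 + 30 = 864 MB.
⌈864 / 128⌉ = 7.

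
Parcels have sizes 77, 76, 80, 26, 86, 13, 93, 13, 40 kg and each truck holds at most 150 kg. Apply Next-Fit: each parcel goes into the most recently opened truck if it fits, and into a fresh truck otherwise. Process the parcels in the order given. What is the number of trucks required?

Put 77 kg in truck 1; 73 kg remain.
Put 76 kg in truck 2; 74 kg remain.
Put 80 kg in truck 3; 70 kg remain.
Put 26 kg in truck 3; 44 kg remain.
Put 86 kg in truck 4; 64 kg remain.
Put 13 kg in truck 4; 51 kg remain.
Put 93 kg in truck 5; 57 kg remain.
Put 13 kg in truck 5; 44 kg remain.
Put 40 kg in truck 5; 4 kg remain.

5 trucks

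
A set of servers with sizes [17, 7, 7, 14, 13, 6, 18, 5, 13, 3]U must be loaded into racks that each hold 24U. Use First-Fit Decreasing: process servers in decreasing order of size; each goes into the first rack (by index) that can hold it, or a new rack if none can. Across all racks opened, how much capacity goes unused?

17

Sorted descending: 18, 17, 14, 13, 13, 7, 7, 6, 5, 3.
rack 1: place 18U, 6U left
rack 2: place 17U, 7U left
rack 3: place 14U, 10U left
rack 4: place 13U, 11U left
rack 5: place 13U, 11U left
rack 2: place 7U, 0U left
rack 3: place 7U, 3U left
rack 1: place 6U, 0U left
rack 4: place 5U, 6U left
rack 3: place 3U, 0U left
5 racks × 24U = 120U; used 103U; unused 17U.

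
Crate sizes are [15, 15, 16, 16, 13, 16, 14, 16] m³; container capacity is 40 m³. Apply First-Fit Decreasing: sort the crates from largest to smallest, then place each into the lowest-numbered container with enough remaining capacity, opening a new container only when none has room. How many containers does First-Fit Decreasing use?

Sorted descending: 16, 16, 16, 16, 15, 15, 14, 13.
16 m³ → container 1 (remaining 24 m³)
16 m³ → container 1 (remaining 8 m³)
16 m³ → container 2 (remaining 24 m³)
16 m³ → container 2 (remaining 8 m³)
15 m³ → container 3 (remaining 25 m³)
15 m³ → container 3 (remaining 10 m³)
14 m³ → container 4 (remaining 26 m³)
13 m³ → container 4 (remaining 13 m³)

4 containers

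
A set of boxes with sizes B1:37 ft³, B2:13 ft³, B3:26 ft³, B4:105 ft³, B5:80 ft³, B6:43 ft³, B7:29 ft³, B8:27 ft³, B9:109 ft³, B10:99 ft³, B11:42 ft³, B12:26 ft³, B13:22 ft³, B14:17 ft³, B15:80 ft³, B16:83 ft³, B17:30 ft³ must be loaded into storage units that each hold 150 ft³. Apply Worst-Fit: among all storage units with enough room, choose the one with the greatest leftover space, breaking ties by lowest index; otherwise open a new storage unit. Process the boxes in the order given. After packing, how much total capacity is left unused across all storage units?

Put B1 (37 ft³) in storage unit 1; 113 ft³ remain.
Put B2 (13 ft³) in storage unit 1; 100 ft³ remain.
Put B3 (26 ft³) in storage unit 1; 74 ft³ remain.
Put B4 (105 ft³) in storage unit 2; 45 ft³ remain.
Put B5 (80 ft³) in storage unit 3; 70 ft³ remain.
Put B6 (43 ft³) in storage unit 1; 31 ft³ remain.
Put B7 (29 ft³) in storage unit 3; 41 ft³ remain.
Put B8 (27 ft³) in storage unit 2; 18 ft³ remain.
Put B9 (109 ft³) in storage unit 4; 41 ft³ remain.
Put B10 (99 ft³) in storage unit 5; 51 ft³ remain.
Put B11 (42 ft³) in storage unit 5; 9 ft³ remain.
Put B12 (26 ft³) in storage unit 3; 15 ft³ remain.
Put B13 (22 ft³) in storage unit 4; 19 ft³ remain.
Put B14 (17 ft³) in storage unit 1; 14 ft³ remain.
Put B15 (80 ft³) in storage unit 6; 70 ft³ remain.
Put B16 (83 ft³) in storage unit 7; 67 ft³ remain.
Put B17 (30 ft³) in storage unit 6; 40 ft³ remain.
7 storage units × 150 ft³ = 1050 ft³; used 868 ft³; unused 182 ft³.

182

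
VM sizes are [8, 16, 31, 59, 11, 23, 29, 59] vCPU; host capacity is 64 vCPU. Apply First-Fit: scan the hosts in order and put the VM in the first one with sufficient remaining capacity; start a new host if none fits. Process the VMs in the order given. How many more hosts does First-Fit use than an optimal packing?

0

First-Fit: [8,16,31] [59] [11,23,29] [59] → 4 hosts.
Total size 236 vCPU; any packing needs at least ⌈236/64⌉ = 4 hosts.
So 4 is already optimal.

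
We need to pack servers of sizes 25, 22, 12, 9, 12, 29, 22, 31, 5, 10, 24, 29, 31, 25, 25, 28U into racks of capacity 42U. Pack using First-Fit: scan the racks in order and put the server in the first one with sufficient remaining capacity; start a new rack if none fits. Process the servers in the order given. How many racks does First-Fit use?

11 racks

25U → rack 1 (remaining 17U)
22U → rack 2 (remaining 20U)
12U → rack 1 (remaining 5U)
9U → rack 2 (remaining 11U)
12U → rack 3 (remaining 30U)
29U → rack 3 (remaining 1U)
22U → rack 4 (remaining 20U)
31U → rack 5 (remaining 11U)
5U → rack 1 (remaining 0U)
10U → rack 2 (remaining 1U)
24U → rack 6 (remaining 18U)
29U → rack 7 (remaining 13U)
31U → rack 8 (remaining 11U)
25U → rack 9 (remaining 17U)
25U → rack 10 (remaining 17U)
28U → rack 11 (remaining 14U)
Final racks: [25,12,5] [22,9,10] [12,29] [22] [31] [24] [29] [31] [25] [25] [28].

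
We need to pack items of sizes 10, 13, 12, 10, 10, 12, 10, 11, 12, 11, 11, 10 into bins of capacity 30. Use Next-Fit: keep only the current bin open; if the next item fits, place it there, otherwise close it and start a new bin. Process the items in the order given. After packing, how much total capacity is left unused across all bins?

10 → bin 1 (remaining 20)
13 → bin 1 (remaining 7)
12 → bin 2 (remaining 18)
10 → bin 2 (remaining 8)
10 → bin 3 (remaining 20)
12 → bin 3 (remaining 8)
10 → bin 4 (remaining 20)
11 → bin 4 (remaining 9)
12 → bin 5 (remaining 18)
11 → bin 5 (remaining 7)
11 → bin 6 (remaining 19)
10 → bin 6 (remaining 9)
6 bins × 30 = 180; used 132; unused 48.

48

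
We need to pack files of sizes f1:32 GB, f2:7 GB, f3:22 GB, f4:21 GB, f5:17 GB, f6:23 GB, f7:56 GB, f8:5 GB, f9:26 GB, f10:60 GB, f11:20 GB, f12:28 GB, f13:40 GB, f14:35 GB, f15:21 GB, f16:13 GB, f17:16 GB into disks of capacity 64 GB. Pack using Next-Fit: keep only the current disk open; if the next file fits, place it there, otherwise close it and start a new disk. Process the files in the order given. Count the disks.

f1 (32 GB) → disk 1 (remaining 32 GB)
f2 (7 GB) → disk 1 (remaining 25 GB)
f3 (22 GB) → disk 1 (remaining 3 GB)
f4 (21 GB) → disk 2 (remaining 43 GB)
f5 (17 GB) → disk 2 (remaining 26 GB)
f6 (23 GB) → disk 2 (remaining 3 GB)
f7 (56 GB) → disk 3 (remaining 8 GB)
f8 (5 GB) → disk 3 (remaining 3 GB)
f9 (26 GB) → disk 4 (remaining 38 GB)
f10 (60 GB) → disk 5 (remaining 4 GB)
f11 (20 GB) → disk 6 (remaining 44 GB)
f12 (28 GB) → disk 6 (remaining 16 GB)
f13 (40 GB) → disk 7 (remaining 24 GB)
f14 (35 GB) → disk 8 (remaining 29 GB)
f15 (21 GB) → disk 8 (remaining 8 GB)
f16 (13 GB) → disk 9 (remaining 51 GB)
f17 (16 GB) → disk 9 (remaining 35 GB)

9 disks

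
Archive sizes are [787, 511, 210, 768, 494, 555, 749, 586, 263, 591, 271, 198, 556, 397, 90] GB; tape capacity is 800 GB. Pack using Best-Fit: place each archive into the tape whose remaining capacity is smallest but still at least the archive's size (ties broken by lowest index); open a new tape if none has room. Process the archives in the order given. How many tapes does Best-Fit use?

787 GB → tape 1 (remaining 13 GB)
511 GB → tape 2 (remaining 289 GB)
210 GB → tape 2 (remaining 79 GB)
768 GB → tape 3 (remaining 32 GB)
494 GB → tape 4 (remaining 306 GB)
555 GB → tape 5 (remaining 245 GB)
749 GB → tape 6 (remaining 51 GB)
586 GB → tape 7 (remaining 214 GB)
263 GB → tape 4 (remaining 43 GB)
591 GB → tape 8 (remaining 209 GB)
271 GB → tape 9 (remaining 529 GB)
198 GB → tape 8 (remaining 11 GB)
556 GB → tape 10 (remaining 244 GB)
397 GB → tape 9 (remaining 132 GB)
90 GB → tape 9 (remaining 42 GB)

10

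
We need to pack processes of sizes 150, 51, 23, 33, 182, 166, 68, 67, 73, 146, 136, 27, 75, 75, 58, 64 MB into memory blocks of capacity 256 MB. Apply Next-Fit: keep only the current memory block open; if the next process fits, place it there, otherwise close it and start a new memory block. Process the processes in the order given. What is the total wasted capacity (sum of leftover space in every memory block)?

memory block 1: place 150 MB, 106 MB left
memory block 1: place 51 MB, 55 MB left
memory block 1: place 23 MB, 32 MB left
memory block 2: place 33 MB, 223 MB left
memory block 2: place 182 MB, 41 MB left
memory block 3: place 166 MB, 90 MB left
memory block 3: place 68 MB, 22 MB left
memory block 4: place 67 MB, 189 MB left
memory block 4: place 73 MB, 116 MB left
memory block 5: place 146 MB, 110 MB left
memory block 6: place 136 MB, 120 MB left
memory block 6: place 27 MB, 93 MB left
memory block 6: place 75 MB, 18 MB left
memory block 7: place 75 MB, 181 MB left
memory block 7: place 58 MB, 123 MB left
memory block 7: place 64 MB, 59 MB left
7 memory blocks × 256 MB = 1792 MB; used 1394 MB; unused 398 MB.

398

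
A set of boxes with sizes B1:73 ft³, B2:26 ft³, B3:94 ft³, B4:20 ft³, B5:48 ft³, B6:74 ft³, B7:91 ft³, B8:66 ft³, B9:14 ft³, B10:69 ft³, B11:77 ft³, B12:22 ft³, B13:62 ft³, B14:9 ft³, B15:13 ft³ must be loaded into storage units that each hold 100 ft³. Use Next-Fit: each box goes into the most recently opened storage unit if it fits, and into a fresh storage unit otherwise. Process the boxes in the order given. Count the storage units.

B1 (73 ft³) → storage unit 1 (remaining 27 ft³)
B2 (26 ft³) → storage unit 1 (remaining 1 ft³)
B3 (94 ft³) → storage unit 2 (remaining 6 ft³)
B4 (20 ft³) → storage unit 3 (remaining 80 ft³)
B5 (48 ft³) → storage unit 3 (remaining 32 ft³)
B6 (74 ft³) → storage unit 4 (remaining 26 ft³)
B7 (91 ft³) → storage unit 5 (remaining 9 ft³)
B8 (66 ft³) → storage unit 6 (remaining 34 ft³)
B9 (14 ft³) → storage unit 6 (remaining 20 ft³)
B10 (69 ft³) → storage unit 7 (remaining 31 ft³)
B11 (77 ft³) → storage unit 8 (remaining 23 ft³)
B12 (22 ft³) → storage unit 8 (remaining 1 ft³)
B13 (62 ft³) → storage unit 9 (remaining 38 ft³)
B14 (9 ft³) → storage unit 9 (remaining 29 ft³)
B15 (13 ft³) → storage unit 9 (remaining 16 ft³)
Final storage units: [73,26] [94] [20,48] [74] [91] [66,14] [69] [77,22] [62,9,13].

9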